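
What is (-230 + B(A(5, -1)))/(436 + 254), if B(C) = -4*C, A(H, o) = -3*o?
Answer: -121/345 ≈ -0.35072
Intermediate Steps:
(-230 + B(A(5, -1)))/(436 + 254) = (-230 - (-12)*(-1))/(436 + 254) = (-230 - 4*3)/690 = (-230 - 12)*(1/690) = -242*1/690 = -121/345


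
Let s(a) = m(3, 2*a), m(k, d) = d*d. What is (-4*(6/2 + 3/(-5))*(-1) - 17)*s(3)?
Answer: -1332/5 ≈ -266.40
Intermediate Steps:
m(k, d) = d²
s(a) = 4*a² (s(a) = (2*a)² = 4*a²)
(-4*(6/2 + 3/(-5))*(-1) - 17)*s(3) = (-4*(6/2 + 3/(-5))*(-1) - 17)*(4*3²) = (-4*(6*(½) + 3*(-⅕))*(-1) - 17)*(4*9) = (-4*(3 - ⅗)*(-1) - 17)*36 = (-4*12/5*(-1) - 17)*36 = (-48/5*(-1) - 17)*36 = (48/5 - 17)*36 = -37/5*36 = -1332/5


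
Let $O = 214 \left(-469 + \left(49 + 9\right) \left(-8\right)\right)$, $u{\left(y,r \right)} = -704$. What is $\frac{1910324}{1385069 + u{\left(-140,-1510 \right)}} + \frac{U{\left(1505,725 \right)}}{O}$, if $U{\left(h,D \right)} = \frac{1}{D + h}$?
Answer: $\frac{3780287177795}{2739481505444} \approx 1.3799$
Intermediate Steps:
$O = -199662$ ($O = 214 \left(-469 + 58 \left(-8\right)\right) = 214 \left(-469 - 464\right) = 214 \left(-933\right) = -199662$)
$\frac{1910324}{1385069 + u{\left(-140,-1510 \right)}} + \frac{U{\left(1505,725 \right)}}{O} = \frac{1910324}{1385069 - 704} + \frac{1}{\left(725 + 1505\right) \left(-199662\right)} = \frac{1910324}{1384365} + \frac{1}{2230} \left(- \frac{1}{199662}\right) = 1910324 \cdot \frac{1}{1384365} + \frac{1}{2230} \left(- \frac{1}{199662}\right) = \frac{1910324}{1384365} - \frac{1}{445246260} = \frac{3780287177795}{2739481505444}$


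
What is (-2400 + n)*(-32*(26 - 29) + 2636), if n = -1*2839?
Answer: -14312948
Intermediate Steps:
n = -2839
(-2400 + n)*(-32*(26 - 29) + 2636) = (-2400 - 2839)*(-32*(26 - 29) + 2636) = -5239*(-32*(-3) + 2636) = -5239*(96 + 2636) = -5239*2732 = -14312948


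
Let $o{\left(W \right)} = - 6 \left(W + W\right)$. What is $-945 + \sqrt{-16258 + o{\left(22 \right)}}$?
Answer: $-945 + i \sqrt{16522} \approx -945.0 + 128.54 i$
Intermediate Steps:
$o{\left(W \right)} = - 12 W$ ($o{\left(W \right)} = - 6 \cdot 2 W = - 12 W$)
$-945 + \sqrt{-16258 + o{\left(22 \right)}} = -945 + \sqrt{-16258 - 264} = -945 + \sqrt{-16522} = -945 + i \sqrt{16522}$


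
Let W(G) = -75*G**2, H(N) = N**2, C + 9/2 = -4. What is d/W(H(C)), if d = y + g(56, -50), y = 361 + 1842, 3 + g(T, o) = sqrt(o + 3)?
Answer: -1408/250563 - 16*I*sqrt(47)/6264075 ≈ -0.0056193 - 1.7511e-5*I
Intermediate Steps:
C = -17/2 (C = -9/2 - 4 = -17/2 ≈ -8.5000)
g(T, o) = -3 + sqrt(3 + o) (g(T, o) = -3 + sqrt(o + 3) = -3 + sqrt(3 + o))
y = 2203
d = 2200 + I*sqrt(47) (d = 2203 + (-3 + sqrt(3 - 50)) = 2203 + (-3 + sqrt(-47)) = 2203 + (-3 + I*sqrt(47)) = 2200 + I*sqrt(47) ≈ 2200.0 + 6.8557*I)
d/W(H(C)) = (2200 + I*sqrt(47))/((-75*((-17/2)**2)**2)) = (2200 + I*sqrt(47))/((-75*(289/4)**2)) = (2200 + I*sqrt(47))/((-75*83521/16)) = (2200 + I*sqrt(47))/(-6264075/16) = (2200 + I*sqrt(47))*(-16/6264075) = -1408/250563 - 16*I*sqrt(47)/6264075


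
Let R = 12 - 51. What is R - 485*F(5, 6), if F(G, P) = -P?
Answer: 2871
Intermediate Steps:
R = -39
R - 485*F(5, 6) = -39 - (-485)*6 = -39 - 485*(-6) = -39 + 2910 = 2871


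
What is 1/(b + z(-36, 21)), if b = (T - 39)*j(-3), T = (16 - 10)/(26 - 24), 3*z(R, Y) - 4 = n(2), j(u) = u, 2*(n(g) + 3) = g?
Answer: 3/326 ≈ 0.0092025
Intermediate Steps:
n(g) = -3 + g/2
z(R, Y) = ⅔ (z(R, Y) = 4/3 + (-3 + (½)*2)/3 = 4/3 + (-3 + 1)/3 = 4/3 + (⅓)*(-2) = 4/3 - ⅔ = ⅔)
T = 3 (T = 6/2 = 6*(½) = 3)
b = 108 (b = (3 - 39)*(-3) = -36*(-3) = 108)
1/(b + z(-36, 21)) = 1/(108 + ⅔) = 1/(326/3) = 3/326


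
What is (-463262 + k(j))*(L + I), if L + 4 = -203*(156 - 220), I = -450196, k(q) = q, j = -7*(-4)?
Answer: 202529610672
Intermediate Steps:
j = 28
L = 12988 (L = -4 - 203*(156 - 220) = -4 - 203*(-64) = -4 + 12992 = 12988)
(-463262 + k(j))*(L + I) = (-463262 + 28)*(12988 - 450196) = -463234*(-437208) = 202529610672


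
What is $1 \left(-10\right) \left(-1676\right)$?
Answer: $16760$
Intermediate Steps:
$1 \left(-10\right) \left(-1676\right) = \left(-10\right) \left(-1676\right) = 16760$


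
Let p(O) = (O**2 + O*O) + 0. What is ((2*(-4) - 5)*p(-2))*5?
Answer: -520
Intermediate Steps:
p(O) = 2*O**2 (p(O) = (O**2 + O**2) + 0 = 2*O**2 + 0 = 2*O**2)
((2*(-4) - 5)*p(-2))*5 = ((2*(-4) - 5)*(2*(-2)**2))*5 = ((-8 - 5)*(2*4))*5 = -13*8*5 = -104*5 = -520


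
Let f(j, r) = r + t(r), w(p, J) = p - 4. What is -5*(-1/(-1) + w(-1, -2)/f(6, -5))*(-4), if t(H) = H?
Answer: 30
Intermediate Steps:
w(p, J) = -4 + p
f(j, r) = 2*r (f(j, r) = r + r = 2*r)
-5*(-1/(-1) + w(-1, -2)/f(6, -5))*(-4) = -5*(-1/(-1) + (-4 - 1)/((2*(-5))))*(-4) = -5*(-1*(-1) - 5/(-10))*(-4) = -5*(1 - 5*(-1/10))*(-4) = -5*(1 + 1/2)*(-4) = -5*3/2*(-4) = -15/2*(-4) = 30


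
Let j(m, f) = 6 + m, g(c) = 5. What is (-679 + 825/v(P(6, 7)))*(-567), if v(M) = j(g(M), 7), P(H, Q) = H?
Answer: 342468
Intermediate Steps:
v(M) = 11 (v(M) = 6 + 5 = 11)
(-679 + 825/v(P(6, 7)))*(-567) = (-679 + 825/11)*(-567) = (-679 + 825*(1/11))*(-567) = (-679 + 75)*(-567) = -604*(-567) = 342468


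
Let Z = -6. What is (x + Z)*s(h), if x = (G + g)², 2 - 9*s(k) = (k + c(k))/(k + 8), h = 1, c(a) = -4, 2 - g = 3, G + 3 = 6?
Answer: -14/27 ≈ -0.51852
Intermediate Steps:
G = 3 (G = -3 + 6 = 3)
g = -1 (g = 2 - 1*3 = 2 - 3 = -1)
s(k) = 2/9 - (-4 + k)/(9*(8 + k)) (s(k) = 2/9 - (k - 4)/(9*(k + 8)) = 2/9 - (-4 + k)/(9*(8 + k)))
x = 4 (x = (3 - 1)² = 2² = 4)
(x + Z)*s(h) = (4 - 6)*((20 + 1)/(9*(8 + 1))) = -2*21/(9*9) = -2*7/27 = -14/27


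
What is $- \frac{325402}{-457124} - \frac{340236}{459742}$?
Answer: $- \frac{1482268745}{52539775502} \approx -0.028212$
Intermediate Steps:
$- \frac{325402}{-457124} - \frac{340236}{459742} = \left(-325402\right) \left(- \frac{1}{457124}\right) - \frac{170118}{229871} = \frac{162701}{228562} - \frac{170118}{229871} = - \frac{1482268745}{52539775502}$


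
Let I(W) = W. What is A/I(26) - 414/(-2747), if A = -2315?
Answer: -6348541/71422 ≈ -88.888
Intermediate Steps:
A/I(26) - 414/(-2747) = -2315/26 - 414/(-2747) = -2315*1/26 - 414*(-1/2747) = -2315/26 + 414/2747 = -6348541/71422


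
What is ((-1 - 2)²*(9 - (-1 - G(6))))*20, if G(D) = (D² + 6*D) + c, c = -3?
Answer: 14220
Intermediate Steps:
G(D) = -3 + D² + 6*D (G(D) = (D² + 6*D) - 3 = -3 + D² + 6*D)
((-1 - 2)²*(9 - (-1 - G(6))))*20 = ((-1 - 2)²*(9 - (-1 - (-3 + 6² + 6*6))))*20 = ((-3)²*(9 - (-1 - (-3 + 36 + 36))))*20 = (9*(9 - (-1 - 1*69)))*20 = (9*(9 - (-1 - 69)))*20 = (9*(9 - 1*(-70)))*20 = (9*(9 + 70))*20 = (9*79)*20 = 711*20 = 14220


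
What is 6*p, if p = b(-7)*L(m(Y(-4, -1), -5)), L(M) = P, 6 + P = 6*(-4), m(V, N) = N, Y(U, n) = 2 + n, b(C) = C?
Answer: 1260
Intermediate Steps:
P = -30 (P = -6 + 6*(-4) = -6 - 24 = -30)
L(M) = -30
p = 210 (p = -7*(-30) = 210)
6*p = 6*210 = 1260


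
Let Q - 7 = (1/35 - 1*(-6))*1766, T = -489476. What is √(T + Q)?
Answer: I*√586557615/35 ≈ 691.97*I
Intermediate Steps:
Q = 372871/35 (Q = 7 + (1/35 - 1*(-6))*1766 = 7 + (1/35 + 6)*1766 = 7 + (211/35)*1766 = 7 + 372626/35 = 372871/35 ≈ 10653.)
√(T + Q) = √(-489476 + 372871/35) = √(-16758789/35) = I*√586557615/35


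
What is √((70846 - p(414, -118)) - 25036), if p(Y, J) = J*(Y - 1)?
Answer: 4*√5909 ≈ 307.48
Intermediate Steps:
p(Y, J) = J*(-1 + Y)
√((70846 - p(414, -118)) - 25036) = √((70846 - (-118)*(-1 + 414)) - 25036) = √((70846 - (-118)*413) - 25036) = √((70846 - 1*(-48734)) - 25036) = √((70846 + 48734) - 25036) = √(119580 - 25036) = √94544 = 4*√5909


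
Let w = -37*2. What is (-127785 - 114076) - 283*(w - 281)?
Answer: -141396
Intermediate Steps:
w = -74
(-127785 - 114076) - 283*(w - 281) = (-127785 - 114076) - 283*(-74 - 281) = -241861 - 283*(-355) = -241861 + 100465 = -141396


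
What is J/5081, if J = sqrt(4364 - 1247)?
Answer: sqrt(3117)/5081 ≈ 0.010988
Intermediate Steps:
J = sqrt(3117) ≈ 55.830
J/5081 = sqrt(3117)/5081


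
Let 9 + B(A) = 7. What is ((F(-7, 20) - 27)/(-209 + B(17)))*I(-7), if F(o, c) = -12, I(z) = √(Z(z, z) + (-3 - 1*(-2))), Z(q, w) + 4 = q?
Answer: 78*I*√3/211 ≈ 0.64028*I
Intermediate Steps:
B(A) = -2 (B(A) = -9 + 7 = -2)
Z(q, w) = -4 + q
I(z) = √(-5 + z) (I(z) = √((-4 + z) + (-3 - 1*(-2))) = √((-4 + z) + (-3 + 2)) = √((-4 + z) - 1) = √(-5 + z))
((F(-7, 20) - 27)/(-209 + B(17)))*I(-7) = ((-12 - 27)/(-209 - 2))*√(-5 - 7) = (-39/(-211))*√(-12) = (-39*(-1/211))*(2*I*√3) = 39*(2*I*√3)/211 = 78*I*√3/211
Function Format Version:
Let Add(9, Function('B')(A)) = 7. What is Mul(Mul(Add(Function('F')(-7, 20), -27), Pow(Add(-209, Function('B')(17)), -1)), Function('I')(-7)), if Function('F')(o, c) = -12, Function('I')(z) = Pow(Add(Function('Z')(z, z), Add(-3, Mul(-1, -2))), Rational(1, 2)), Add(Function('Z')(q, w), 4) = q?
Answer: Mul(Rational(78, 211), I, Pow(3, Rational(1, 2))) ≈ Mul(0.64028, I)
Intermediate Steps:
Function('B')(A) = -2 (Function('B')(A) = Add(-9, 7) = -2)
Function('Z')(q, w) = Add(-4, q)
Function('I')(z) = Pow(Add(-5, z), Rational(1, 2)) (Function('I')(z) = Pow(Add(Add(-4, z), Add(-3, Mul(-1, -2))), Rational(1, 2)) = Pow(Add(Add(-4, z), Add(-3, 2)), Rational(1, 2)) = Pow(Add(Add(-4, z), -1), Rational(1, 2)) = Pow(Add(-5, z), Rational(1, 2)))
Mul(Mul(Add(Function('F')(-7, 20), -27), Pow(Add(-209, Function('B')(17)), -1)), Function('I')(-7)) = Mul(Mul(Add(-12, -27), Pow(Add(-209, -2), -1)), Pow(Add(-5, -7), Rational(1, 2))) = Mul(Mul(-39, Pow(-211, -1)), Pow(-12, Rational(1, 2))) = Mul(Mul(-39, Rational(-1, 211)), Mul(2, I, Pow(3, Rational(1, 2)))) = Mul(Rational(39, 211), Mul(2, I, Pow(3, Rational(1, 2)))) = Mul(Rational(78, 211), I, Pow(3, Rational(1, 2)))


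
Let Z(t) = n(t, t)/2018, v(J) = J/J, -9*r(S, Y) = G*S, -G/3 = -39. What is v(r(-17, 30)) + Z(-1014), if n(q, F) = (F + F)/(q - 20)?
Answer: 522160/521653 ≈ 1.0010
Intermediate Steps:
G = 117 (G = -3*(-39) = 117)
n(q, F) = 2*F/(-20 + q) (n(q, F) = (2*F)/(-20 + q) = 2*F/(-20 + q))
r(S, Y) = -13*S
v(J) = 1
Z(t) = t/(1009*(-20 + t)) (Z(t) = (2*t/(-20 + t))/2018 = (2*t/(-20 + t))*(1/2018) = t/(1009*(-20 + t)))
v(r(-17, 30)) + Z(-1014) = 1 + (1/1009)*(-1014)/(-20 - 1014) = 1 + (1/1009)*(-1014)/(-1034) = 1 + (1/1009)*(-1014)*(-1/1034) = 1 + 507/521653 = 522160/521653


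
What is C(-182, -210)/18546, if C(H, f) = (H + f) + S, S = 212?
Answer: -30/3091 ≈ -0.0097056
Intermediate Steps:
C(H, f) = 212 + H + f (C(H, f) = (H + f) + 212 = 212 + H + f)
C(-182, -210)/18546 = (212 - 182 - 210)/18546 = -180*1/18546 = -30/3091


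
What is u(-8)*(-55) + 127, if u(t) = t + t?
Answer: 1007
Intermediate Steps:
u(t) = 2*t
u(-8)*(-55) + 127 = (2*(-8))*(-55) + 127 = -16*(-55) + 127 = 880 + 127 = 1007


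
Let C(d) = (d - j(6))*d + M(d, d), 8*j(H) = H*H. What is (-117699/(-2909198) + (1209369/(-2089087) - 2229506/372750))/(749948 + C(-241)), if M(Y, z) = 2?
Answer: -1054983192008626079/130927219309141998117375 ≈ -8.0578e-6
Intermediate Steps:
j(H) = H²/8 (j(H) = (H*H)/8 = H²/8)
C(d) = 2 + d*(-9/2 + d) (C(d) = (d - 6²/8)*d + 2 = (d - 36/8)*d + 2 = (d - 1*9/2)*d + 2 = (d - 9/2)*d + 2 = (-9/2 + d)*d + 2 = d*(-9/2 + d) + 2 = 2 + d*(-9/2 + d))
(-117699/(-2909198) + (1209369/(-2089087) - 2229506/372750))/(749948 + C(-241)) = (-117699/(-2909198) + (1209369/(-2089087) - 2229506/372750))/(749948 + (2 + (-241)² - 9/2*(-241))) = (-117699*(-1/2909198) + (1209369*(-1/2089087) - 2229506*1/372750))/(749948 + (2 + 58081 + 2169/2)) = (117699/2909198 + (-172767/298441 - 1114753/186375))/(749948 + 118335/2) = (117699/2909198 - 364887449698/55621941375)/(1618231/2) = -1054983192008626079/161815240604267250*2/1618231 = -1054983192008626079/130927219309141998117375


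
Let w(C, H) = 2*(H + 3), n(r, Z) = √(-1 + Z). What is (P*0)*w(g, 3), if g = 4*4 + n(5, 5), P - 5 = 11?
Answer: 0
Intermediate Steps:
P = 16 (P = 5 + 11 = 16)
g = 18 (g = 4*4 + √(-1 + 5) = 16 + √4 = 16 + 2 = 18)
w(C, H) = 6 + 2*H (w(C, H) = 2*(3 + H) = 6 + 2*H)
(P*0)*w(g, 3) = (16*0)*(6 + 2*3) = 0*(6 + 6) = 0*12 = 0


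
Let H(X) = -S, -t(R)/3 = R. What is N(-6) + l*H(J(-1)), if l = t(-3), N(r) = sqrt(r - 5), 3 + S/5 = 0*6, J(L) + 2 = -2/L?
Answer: 135 + I*sqrt(11) ≈ 135.0 + 3.3166*I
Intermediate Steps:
t(R) = -3*R
J(L) = -2 - 2/L
S = -15 (S = -15 + 5*(0*6) = -15 + 5*0 = -15 + 0 = -15)
N(r) = sqrt(-5 + r)
H(X) = 15 (H(X) = -1*(-15) = 15)
l = 9 (l = -3*(-3) = 9)
N(-6) + l*H(J(-1)) = sqrt(-5 - 6) + 9*15 = sqrt(-11) + 135 = I*sqrt(11) + 135 = 135 + I*sqrt(11)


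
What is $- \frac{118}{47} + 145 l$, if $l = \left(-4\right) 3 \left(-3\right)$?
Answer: $\frac{245222}{47} \approx 5217.5$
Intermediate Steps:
$l = 36$ ($l = \left(-12\right) \left(-3\right) = 36$)
$- \frac{118}{47} + 145 l = - \frac{118}{47} + 145 \cdot 36 = \left(-118\right) \frac{1}{47} + 5220 = - \frac{118}{47} + 5220 = \frac{245222}{47}$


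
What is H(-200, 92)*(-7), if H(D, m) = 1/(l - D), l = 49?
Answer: -7/249 ≈ -0.028112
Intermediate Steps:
H(D, m) = 1/(49 - D)
H(-200, 92)*(-7) = -1/(-49 - 200)*(-7) = -1/(-249)*(-7) = -1*(-1/249)*(-7) = (1/249)*(-7) = -7/249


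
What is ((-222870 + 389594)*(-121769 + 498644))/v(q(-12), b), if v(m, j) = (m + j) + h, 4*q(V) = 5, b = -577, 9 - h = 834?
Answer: -251336430000/5603 ≈ -4.4857e+7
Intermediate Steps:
h = -825 (h = 9 - 1*834 = 9 - 834 = -825)
q(V) = 5/4 (q(V) = (¼)*5 = 5/4)
v(m, j) = -825 + j + m (v(m, j) = (m + j) - 825 = (j + m) - 825 = -825 + j + m)
((-222870 + 389594)*(-121769 + 498644))/v(q(-12), b) = ((-222870 + 389594)*(-121769 + 498644))/(-825 - 577 + 5/4) = (166724*376875)/(-5603/4) = 62834107500*(-4/5603) = -251336430000/5603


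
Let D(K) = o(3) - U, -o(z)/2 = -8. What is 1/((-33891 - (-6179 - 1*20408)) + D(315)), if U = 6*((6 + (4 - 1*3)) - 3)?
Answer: -1/7312 ≈ -0.00013676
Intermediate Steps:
o(z) = 16 (o(z) = -2*(-8) = 16)
U = 24 (U = 6*((6 + (4 - 3)) - 3) = 6*((6 + 1) - 3) = 6*(7 - 3) = 6*4 = 24)
D(K) = -8 (D(K) = 16 - 1*24 = 16 - 24 = -8)
1/((-33891 - (-6179 - 1*20408)) + D(315)) = 1/((-33891 - (-6179 - 1*20408)) - 8) = 1/((-33891 - (-6179 - 20408)) - 8) = 1/((-33891 - 1*(-26587)) - 8) = 1/((-33891 + 26587) - 8) = 1/(-7304 - 8) = 1/(-7312) = -1/7312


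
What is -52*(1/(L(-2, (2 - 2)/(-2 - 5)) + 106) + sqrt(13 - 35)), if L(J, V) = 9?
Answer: -52/115 - 52*I*sqrt(22) ≈ -0.45217 - 243.9*I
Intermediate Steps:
-52*(1/(L(-2, (2 - 2)/(-2 - 5)) + 106) + sqrt(13 - 35)) = -52*(1/(9 + 106) + sqrt(13 - 35)) = -52*(1/115 + sqrt(-22)) = -52*(1/115 + I*sqrt(22)) = -52/115 - 52*I*sqrt(22)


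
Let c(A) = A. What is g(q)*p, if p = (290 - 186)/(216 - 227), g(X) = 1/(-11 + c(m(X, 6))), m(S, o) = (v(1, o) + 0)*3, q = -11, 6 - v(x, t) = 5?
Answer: 13/11 ≈ 1.1818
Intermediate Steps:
v(x, t) = 1 (v(x, t) = 6 - 1*5 = 6 - 5 = 1)
m(S, o) = 3 (m(S, o) = (1 + 0)*3 = 1*3 = 3)
g(X) = -⅛ (g(X) = 1/(-11 + 3) = 1/(-8) = -⅛)
p = -104/11 (p = 104/(-11) = 104*(-1/11) = -104/11 ≈ -9.4545)
g(q)*p = -⅛*(-104/11) = 13/11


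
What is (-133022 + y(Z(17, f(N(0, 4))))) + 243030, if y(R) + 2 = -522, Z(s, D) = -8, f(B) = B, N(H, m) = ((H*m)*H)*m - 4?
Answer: 109484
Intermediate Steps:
N(H, m) = -4 + H**2*m**2 (N(H, m) = (m*H**2)*m - 4 = H**2*m**2 - 4 = -4 + H**2*m**2)
y(R) = -524 (y(R) = -2 - 522 = -524)
(-133022 + y(Z(17, f(N(0, 4))))) + 243030 = (-133022 - 524) + 243030 = -133546 + 243030 = 109484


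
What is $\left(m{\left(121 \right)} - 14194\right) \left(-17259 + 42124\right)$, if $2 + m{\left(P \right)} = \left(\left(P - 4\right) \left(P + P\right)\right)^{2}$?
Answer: $19933484766000$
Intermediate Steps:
$m{\left(P \right)} = -2 + 4 P^{2} \left(-4 + P\right)^{2}$ ($m{\left(P \right)} = -2 + \left(\left(P - 4\right) \left(P + P\right)\right)^{2} = -2 + \left(\left(-4 + P\right) 2 P\right)^{2} = -2 + \left(2 P \left(-4 + P\right)\right)^{2} = -2 + 4 P^{2} \left(-4 + P\right)^{2}$)
$\left(m{\left(121 \right)} - 14194\right) \left(-17259 + 42124\right) = \left(\left(-2 + 4 \cdot 121^{2} \left(-4 + 121\right)^{2}\right) - 14194\right) \left(-17259 + 42124\right) = \left(\left(-2 + 4 \cdot 14641 \cdot 117^{2}\right) - 14194\right) 24865 = \left(\left(-2 + 4 \cdot 14641 \cdot 13689\right) - 14194\right) 24865 = \left(\left(-2 + 801682596\right) - 14194\right) 24865 = \left(801682594 - 14194\right) 24865 = 801668400 \cdot 24865 = 19933484766000$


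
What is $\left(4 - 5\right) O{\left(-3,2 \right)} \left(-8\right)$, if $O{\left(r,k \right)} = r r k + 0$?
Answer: $144$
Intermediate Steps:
$O{\left(r,k \right)} = k r^{2}$ ($O{\left(r,k \right)} = r^{2} k + 0 = k r^{2} + 0 = k r^{2}$)
$\left(4 - 5\right) O{\left(-3,2 \right)} \left(-8\right) = \left(4 - 5\right) 2 \left(-3\right)^{2} \left(-8\right) = - 2 \cdot 9 \left(-8\right) = \left(-1\right) 18 \left(-8\right) = \left(-18\right) \left(-8\right) = 144$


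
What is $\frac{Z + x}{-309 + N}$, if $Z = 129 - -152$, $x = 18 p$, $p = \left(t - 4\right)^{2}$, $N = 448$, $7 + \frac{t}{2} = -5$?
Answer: $\frac{14393}{139} \approx 103.55$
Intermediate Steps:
$t = -24$ ($t = -14 + 2 \left(-5\right) = -14 - 10 = -24$)
$p = 784$ ($p = \left(-24 - 4\right)^{2} = \left(-28\right)^{2} = 784$)
$x = 14112$ ($x = 18 \cdot 784 = 14112$)
$Z = 281$ ($Z = 129 + 152 = 281$)
$\frac{Z + x}{-309 + N} = \frac{281 + 14112}{-309 + 448} = \frac{14393}{139}$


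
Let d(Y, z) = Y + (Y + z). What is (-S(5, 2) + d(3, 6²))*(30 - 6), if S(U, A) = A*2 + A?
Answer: 864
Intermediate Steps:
S(U, A) = 3*A (S(U, A) = 2*A + A = 3*A)
d(Y, z) = z + 2*Y
(-S(5, 2) + d(3, 6²))*(30 - 6) = (-3*2 + (6² + 2*3))*(30 - 6) = (-1*6 + (36 + 6))*24 = (-6 + 42)*24 = 36*24 = 864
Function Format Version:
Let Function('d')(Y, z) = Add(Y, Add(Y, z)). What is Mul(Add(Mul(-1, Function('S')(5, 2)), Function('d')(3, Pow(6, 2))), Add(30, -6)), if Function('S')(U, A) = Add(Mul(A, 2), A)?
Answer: 864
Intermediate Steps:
Function('S')(U, A) = Mul(3, A) (Function('S')(U, A) = Add(Mul(2, A), A) = Mul(3, A))
Function('d')(Y, z) = Add(z, Mul(2, Y))
Mul(Add(Mul(-1, Function('S')(5, 2)), Function('d')(3, Pow(6, 2))), Add(30, -6)) = Mul(Add(Mul(-1, Mul(3, 2)), Add(Pow(6, 2), Mul(2, 3))), Add(30, -6)) = Mul(Add(Mul(-1, 6), Add(36, 6)), 24) = Mul(Add(-6, 42), 24) = Mul(36, 24) = 864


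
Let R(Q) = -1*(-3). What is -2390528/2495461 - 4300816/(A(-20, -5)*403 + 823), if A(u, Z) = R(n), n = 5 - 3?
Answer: -671086009317/316923547 ≈ -2117.5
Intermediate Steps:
n = 2
R(Q) = 3
A(u, Z) = 3
-2390528/2495461 - 4300816/(A(-20, -5)*403 + 823) = -2390528/2495461 - 4300816/(3*403 + 823) = -2390528*1/2495461 - 4300816/(1209 + 823) = -2390528/2495461 - 4300816/2032 = -2390528/2495461 - 4300816*1/2032 = -2390528/2495461 - 268801/127 = -671086009317/316923547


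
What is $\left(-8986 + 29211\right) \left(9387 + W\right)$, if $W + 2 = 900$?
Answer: $208014125$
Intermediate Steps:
$W = 898$ ($W = -2 + 900 = 898$)
$\left(-8986 + 29211\right) \left(9387 + W\right) = \left(-8986 + 29211\right) \left(9387 + 898\right) = 20225 \cdot 10285 = 208014125$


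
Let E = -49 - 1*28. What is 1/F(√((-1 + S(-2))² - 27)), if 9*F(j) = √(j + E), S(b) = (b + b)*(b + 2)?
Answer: 9/√(-77 + I*√26) ≈ 0.033867 - 1.024*I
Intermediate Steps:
E = -77 (E = -49 - 28 = -77)
S(b) = 2*b*(2 + b) (S(b) = (2*b)*(2 + b) = 2*b*(2 + b))
F(j) = √(-77 + j)/9 (F(j) = √(j - 77)/9 = √(-77 + j)/9)
1/F(√((-1 + S(-2))² - 27)) = 1/(√(-77 + √((-1 + 2*(-2)*(2 - 2))² - 27))/9) = 1/(√(-77 + √((-1 + 2*(-2)*0)² - 27))/9) = 1/(√(-77 + √((-1 + 0)² - 27))/9) = 1/(√(-77 + √((-1)² - 27))/9) = 1/(√(-77 + √(1 - 27))/9) = 1/(√(-77 + √(-26))/9) = 1/(√(-77 + I*√26)/9) = 9/√(-77 + I*√26)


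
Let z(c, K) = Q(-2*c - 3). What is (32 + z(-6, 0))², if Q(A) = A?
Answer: 1681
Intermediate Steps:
z(c, K) = -3 - 2*c (z(c, K) = -2*c - 3 = -3 - 2*c)
(32 + z(-6, 0))² = (32 + (-3 - 2*(-6)))² = (32 + (-3 + 12))² = (32 + 9)² = 41² = 1681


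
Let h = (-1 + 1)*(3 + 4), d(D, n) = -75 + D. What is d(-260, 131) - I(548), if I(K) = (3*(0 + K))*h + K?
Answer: -883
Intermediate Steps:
h = 0 (h = 0*7 = 0)
I(K) = K (I(K) = (3*(0 + K))*0 + K = (3*K)*0 + K = 0 + K = K)
d(-260, 131) - I(548) = (-75 - 260) - 1*548 = -335 - 548 = -883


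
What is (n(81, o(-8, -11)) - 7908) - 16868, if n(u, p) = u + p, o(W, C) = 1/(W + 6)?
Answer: -49391/2 ≈ -24696.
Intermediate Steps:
o(W, C) = 1/(6 + W)
n(u, p) = p + u
(n(81, o(-8, -11)) - 7908) - 16868 = ((1/(6 - 8) + 81) - 7908) - 16868 = ((1/(-2) + 81) - 7908) - 16868 = ((-½ + 81) - 7908) - 16868 = (161/2 - 7908) - 16868 = -15655/2 - 16868 = -49391/2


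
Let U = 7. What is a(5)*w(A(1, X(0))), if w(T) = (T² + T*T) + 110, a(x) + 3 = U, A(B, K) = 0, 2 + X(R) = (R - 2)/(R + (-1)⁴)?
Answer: 440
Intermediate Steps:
X(R) = -2 + (-2 + R)/(1 + R) (X(R) = -2 + (R - 2)/(R + (-1)⁴) = -2 + (-2 + R)/(R + 1) = -2 + (-2 + R)/(1 + R))
a(x) = 4 (a(x) = -3 + 7 = 4)
w(T) = 110 + 2*T² (w(T) = (T² + T²) + 110 = 2*T² + 110 = 110 + 2*T²)
a(5)*w(A(1, X(0))) = 4*(110 + 2*0²) = 4*(110 + 2*0) = 4*(110 + 0) = 4*110 = 440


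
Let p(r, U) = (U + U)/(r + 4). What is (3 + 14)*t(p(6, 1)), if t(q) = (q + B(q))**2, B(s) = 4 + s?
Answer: 8228/25 ≈ 329.12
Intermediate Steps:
p(r, U) = 2*U/(4 + r) (p(r, U) = (2*U)/(4 + r) = 2*U/(4 + r))
t(q) = (4 + 2*q)**2 (t(q) = (q + (4 + q))**2 = (4 + 2*q)**2)
(3 + 14)*t(p(6, 1)) = (3 + 14)*(4*(2 + 2*1/(4 + 6))**2) = 17*(4*(2 + 2*1/10)**2) = 17*(4*(2 + 2*1*(1/10))**2) = 17*(4*(2 + 1/5)**2) = 17*(4*(11/5)**2) = 17*(4*(121/25)) = 17*(484/25) = 8228/25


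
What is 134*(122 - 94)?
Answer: 3752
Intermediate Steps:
134*(122 - 94) = 134*28 = 3752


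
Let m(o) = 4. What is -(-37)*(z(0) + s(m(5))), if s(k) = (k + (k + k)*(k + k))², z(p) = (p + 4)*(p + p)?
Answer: 171088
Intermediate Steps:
z(p) = 2*p*(4 + p) (z(p) = (4 + p)*(2*p) = 2*p*(4 + p))
s(k) = (k + 4*k²)² (s(k) = (k + (2*k)*(2*k))² = (k + 4*k²)²)
-(-37)*(z(0) + s(m(5))) = -(-37)*(2*0*(4 + 0) + 4²*(1 + 4*4)²) = -(-37)*(2*0*4 + 16*(1 + 16)²) = -(-37)*(0 + 16*17²) = -(-37)*(0 + 16*289) = -(-37)*(0 + 4624) = -(-37)*4624 = -1*(-171088) = 171088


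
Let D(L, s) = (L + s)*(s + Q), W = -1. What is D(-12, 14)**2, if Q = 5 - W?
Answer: 1600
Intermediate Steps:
Q = 6 (Q = 5 - 1*(-1) = 5 + 1 = 6)
D(L, s) = (6 + s)*(L + s) (D(L, s) = (L + s)*(s + 6) = (L + s)*(6 + s) = (6 + s)*(L + s))
D(-12, 14)**2 = (14**2 + 6*(-12) + 6*14 - 12*14)**2 = (196 - 72 + 84 - 168)**2 = 40**2 = 1600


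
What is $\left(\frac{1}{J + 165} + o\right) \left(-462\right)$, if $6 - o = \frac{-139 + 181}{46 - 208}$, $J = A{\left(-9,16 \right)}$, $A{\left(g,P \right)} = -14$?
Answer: $- \frac{3934084}{1359} \approx -2894.8$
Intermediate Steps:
$J = -14$
$o = \frac{169}{27}$ ($o = 6 - \frac{-139 + 181}{46 - 208} = 6 - \frac{42}{-162} = 6 - 42 \left(- \frac{1}{162}\right) = 6 - - \frac{7}{27} = 6 + \frac{7}{27} = \frac{169}{27} \approx 6.2593$)
$\left(\frac{1}{J + 165} + o\right) \left(-462\right) = \left(\frac{1}{-14 + 165} + \frac{169}{27}\right) \left(-462\right) = \left(\frac{1}{151} + \frac{169}{27}\right) \left(-462\right) = \frac{25546}{4077} \left(-462\right) = - \frac{3934084}{1359}$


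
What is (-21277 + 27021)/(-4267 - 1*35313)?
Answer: -1436/9895 ≈ -0.14512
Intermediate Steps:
(-21277 + 27021)/(-4267 - 1*35313) = 5744/(-4267 - 35313) = 5744/(-39580) = 5744*(-1/39580) = -1436/9895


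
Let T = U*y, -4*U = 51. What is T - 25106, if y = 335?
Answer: -117509/4 ≈ -29377.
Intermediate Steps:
U = -51/4 (U = -1/4*51 = -51/4 ≈ -12.750)
T = -17085/4 (T = -51/4*335 = -17085/4 ≈ -4271.3)
T - 25106 = -17085/4 - 25106 = -117509/4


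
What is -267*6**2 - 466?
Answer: -10078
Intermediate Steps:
-267*6**2 - 466 = -267*36 - 466 = -9612 - 466 = -10078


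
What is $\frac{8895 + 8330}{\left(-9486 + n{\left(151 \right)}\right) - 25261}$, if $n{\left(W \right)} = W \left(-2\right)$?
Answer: $- \frac{17225}{35049} \approx -0.49145$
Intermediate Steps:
$n{\left(W \right)} = - 2 W$
$\frac{8895 + 8330}{\left(-9486 + n{\left(151 \right)}\right) - 25261} = \frac{8895 + 8330}{\left(-9486 - 302\right) - 25261} = \frac{17225}{\left(-9486 - 302\right) - 25261} = \frac{17225}{-9788 - 25261} = \frac{17225}{-35049} = 17225 \left(- \frac{1}{35049}\right) = - \frac{17225}{35049}$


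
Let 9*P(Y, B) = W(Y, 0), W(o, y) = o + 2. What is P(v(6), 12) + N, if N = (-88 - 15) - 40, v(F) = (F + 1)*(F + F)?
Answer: -1201/9 ≈ -133.44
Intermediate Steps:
W(o, y) = 2 + o
v(F) = 2*F*(1 + F) (v(F) = (1 + F)*(2*F) = 2*F*(1 + F))
P(Y, B) = 2/9 + Y/9 (P(Y, B) = (2 + Y)/9 = 2/9 + Y/9)
N = -143 (N = -103 - 40 = -143)
P(v(6), 12) + N = (2/9 + (2*6*(1 + 6))/9) - 143 = (2/9 + (2*6*7)/9) - 143 = (2/9 + (1/9)*84) - 143 = (2/9 + 28/3) - 143 = 86/9 - 143 = -1201/9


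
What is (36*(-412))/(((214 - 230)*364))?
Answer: 927/364 ≈ 2.5467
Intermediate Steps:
(36*(-412))/(((214 - 230)*364)) = -14832/((-16*364)) = -14832/(-5824) = -14832*(-1/5824) = 927/364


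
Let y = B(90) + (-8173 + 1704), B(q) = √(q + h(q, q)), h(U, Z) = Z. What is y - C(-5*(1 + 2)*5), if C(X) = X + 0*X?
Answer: -6394 + 6*√5 ≈ -6380.6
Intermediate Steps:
B(q) = √2*√q (B(q) = √(q + q) = √(2*q) = √2*√q)
C(X) = X (C(X) = X + 0 = X)
y = -6469 + 6*√5 (y = √2*√90 + (-8173 + 1704) = √2*(3*√10) - 6469 = 6*√5 - 6469 = -6469 + 6*√5 ≈ -6455.6)
y - C(-5*(1 + 2)*5) = (-6469 + 6*√5) - (-5*(1 + 2))*5 = (-6469 + 6*√5) - (-5*3)*5 = (-6469 + 6*√5) - (-15)*5 = (-6469 + 6*√5) - 1*(-75) = (-6469 + 6*√5) + 75 = -6394 + 6*√5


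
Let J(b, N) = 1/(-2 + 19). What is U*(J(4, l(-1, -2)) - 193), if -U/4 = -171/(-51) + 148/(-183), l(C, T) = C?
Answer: 103844800/52887 ≈ 1963.5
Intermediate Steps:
J(b, N) = 1/17
U = -31660/3111 (U = -4*(-171/(-51) + 148/(-183)) = -4*(-171*(-1/51) + 148*(-1/183)) = -4*(57/17 - 148/183) = -4*7915/3111 = -31660/3111 ≈ -10.177)
U*(J(4, l(-1, -2)) - 193) = -31660*(1/17 - 193)/3111 = -31660/3111*(-3280/17) = 103844800/52887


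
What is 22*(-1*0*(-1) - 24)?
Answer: -528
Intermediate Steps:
22*(-1*0*(-1) - 24) = 22*(0*(-1) - 24) = 22*(0 - 24) = 22*(-24) = -528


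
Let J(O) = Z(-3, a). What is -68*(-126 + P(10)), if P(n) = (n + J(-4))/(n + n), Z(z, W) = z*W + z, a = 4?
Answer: 8585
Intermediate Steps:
Z(z, W) = z + W*z (Z(z, W) = W*z + z = z + W*z)
J(O) = -15 (J(O) = -3*(1 + 4) = -3*5 = -15)
P(n) = (-15 + n)/(2*n) (P(n) = (n - 15)/(n + n) = (-15 + n)/((2*n)) = (-15 + n)*(1/(2*n)) = (-15 + n)/(2*n))
-68*(-126 + P(10)) = -68*(-126 + (½)*(-15 + 10)/10) = -68*(-126 + (½)*(⅒)*(-5)) = -68*(-126 - ¼) = -68*(-505/4) = 8585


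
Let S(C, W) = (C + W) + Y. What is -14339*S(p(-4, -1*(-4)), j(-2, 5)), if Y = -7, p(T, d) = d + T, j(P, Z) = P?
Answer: 129051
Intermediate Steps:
p(T, d) = T + d
S(C, W) = -7 + C + W (S(C, W) = (C + W) - 7 = -7 + C + W)
-14339*S(p(-4, -1*(-4)), j(-2, 5)) = -14339*(-7 + (-4 - 1*(-4)) - 2) = -14339*(-7 + (-4 + 4) - 2) = -14339*(-7 + 0 - 2) = -14339*(-9) = 129051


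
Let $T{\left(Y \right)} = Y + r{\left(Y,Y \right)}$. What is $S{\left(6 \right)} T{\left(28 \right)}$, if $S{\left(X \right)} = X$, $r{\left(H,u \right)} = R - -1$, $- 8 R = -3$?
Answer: $\frac{705}{4} \approx 176.25$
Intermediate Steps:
$R = \frac{3}{8}$ ($R = \left(- \frac{1}{8}\right) \left(-3\right) = \frac{3}{8} \approx 0.375$)
$r{\left(H,u \right)} = \frac{11}{8}$ ($r{\left(H,u \right)} = \frac{3}{8} - -1 = \frac{3}{8} + 1 = \frac{11}{8}$)
$T{\left(Y \right)} = \frac{11}{8} + Y$ ($T{\left(Y \right)} = Y + \frac{11}{8} = \frac{11}{8} + Y$)
$S{\left(6 \right)} T{\left(28 \right)} = 6 \left(\frac{11}{8} + 28\right) = 6 \cdot \frac{235}{8} = \frac{705}{4}$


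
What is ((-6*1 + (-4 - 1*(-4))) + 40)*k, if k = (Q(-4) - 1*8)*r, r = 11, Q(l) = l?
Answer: -4488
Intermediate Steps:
k = -132 (k = (-4 - 1*8)*11 = (-4 - 8)*11 = -12*11 = -132)
((-6*1 + (-4 - 1*(-4))) + 40)*k = ((-6*1 + (-4 - 1*(-4))) + 40)*(-132) = ((-6 + (-4 + 4)) + 40)*(-132) = ((-6 + 0) + 40)*(-132) = (-6 + 40)*(-132) = 34*(-132) = -4488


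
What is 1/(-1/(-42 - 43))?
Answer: 85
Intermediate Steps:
1/(-1/(-42 - 43)) = 1/(-1/(-85)) = 1/(-1*(-1/85)) = 1/(1/85) = 85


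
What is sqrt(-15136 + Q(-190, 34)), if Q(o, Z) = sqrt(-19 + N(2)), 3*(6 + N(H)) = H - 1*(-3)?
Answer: sqrt(-136224 + 3*I*sqrt(210))/3 ≈ 0.019631 + 123.03*I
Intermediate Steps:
N(H) = -5 + H/3 (N(H) = -6 + (H - 1*(-3))/3 = -6 + (H + 3)/3 = -6 + (3 + H)/3 = -6 + (1 + H/3) = -5 + H/3)
Q(o, Z) = I*sqrt(210)/3 (Q(o, Z) = sqrt(-19 + (-5 + (1/3)*2)) = sqrt(-19 + (-5 + 2/3)) = sqrt(-19 - 13/3) = sqrt(-70/3) = I*sqrt(210)/3)
sqrt(-15136 + Q(-190, 34)) = sqrt(-15136 + I*sqrt(210)/3)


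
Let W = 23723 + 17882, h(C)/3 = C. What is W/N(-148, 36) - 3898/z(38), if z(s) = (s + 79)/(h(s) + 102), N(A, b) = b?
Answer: -2827007/468 ≈ -6040.6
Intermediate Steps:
h(C) = 3*C
z(s) = (79 + s)/(102 + 3*s) (z(s) = (s + 79)/(3*s + 102) = (79 + s)/(102 + 3*s))
W = 41605
W/N(-148, 36) - 3898/z(38) = 41605/36 - 3898*3*(34 + 38)/(79 + 38) = 41605*(1/36) - 3898/((⅓)*117/72) = 41605/36 - 3898/((⅓)*(1/72)*117) = 41605/36 - 3898/13/24 = 41605/36 - 3898*24/13 = 41605/36 - 93552/13 = -2827007/468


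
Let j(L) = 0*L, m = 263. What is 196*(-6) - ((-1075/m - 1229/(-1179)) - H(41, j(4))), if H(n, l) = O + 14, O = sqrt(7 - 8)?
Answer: -359365276/310077 + I ≈ -1159.0 + 1.0*I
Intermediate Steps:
j(L) = 0
O = I (O = sqrt(-1) = I ≈ 1.0*I)
H(n, l) = 14 + I (H(n, l) = I + 14 = 14 + I)
196*(-6) - ((-1075/m - 1229/(-1179)) - H(41, j(4))) = 196*(-6) - ((-1075/263 - 1229/(-1179)) - (14 + I)) = -1176 - ((-1075*1/263 - 1229*(-1/1179)) + (-14 - I)) = -1176 - ((-1075/263 + 1229/1179) + (-14 - I)) = -1176 - (-944198/310077 + (-14 - I)) = -1176 - (-5285276/310077 - I) = -1176 + (5285276/310077 + I) = -359365276/310077 + I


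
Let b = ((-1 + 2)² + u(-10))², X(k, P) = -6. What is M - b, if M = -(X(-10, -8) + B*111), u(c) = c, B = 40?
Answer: -4515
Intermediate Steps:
b = 81 (b = ((-1 + 2)² - 10)² = (1² - 10)² = (1 - 10)² = (-9)² = 81)
M = -4434 (M = -(-6 + 40*111) = -(-6 + 4440) = -1*4434 = -4434)
M - b = -4434 - 1*81 = -4434 - 81 = -4515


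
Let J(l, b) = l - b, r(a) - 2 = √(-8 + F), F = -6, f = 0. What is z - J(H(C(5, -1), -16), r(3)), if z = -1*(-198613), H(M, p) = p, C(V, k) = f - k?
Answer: 198631 + I*√14 ≈ 1.9863e+5 + 3.7417*I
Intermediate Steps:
C(V, k) = -k (C(V, k) = 0 - k = -k)
z = 198613
r(a) = 2 + I*√14 (r(a) = 2 + √(-8 - 6) = 2 + √(-14) = 2 + I*√14)
z - J(H(C(5, -1), -16), r(3)) = 198613 - (-16 - (2 + I*√14)) = 198613 - (-16 + (-2 - I*√14)) = 198613 - (-18 - I*√14) = 198613 + (18 + I*√14) = 198631 + I*√14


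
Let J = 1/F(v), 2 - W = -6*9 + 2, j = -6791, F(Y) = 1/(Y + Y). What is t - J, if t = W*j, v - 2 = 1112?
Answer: -368942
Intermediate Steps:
v = 1114 (v = 2 + 1112 = 1114)
F(Y) = 1/(2*Y)
W = 54 (W = 2 - (-6*9 + 2) = 2 - (-54 + 2) = 2 - 1*(-52) = 2 + 52 = 54)
J = 2228 (J = 1/((½)/1114) = 1/((½)*(1/1114)) = 1/(1/2228) = 2228)
t = -366714 (t = 54*(-6791) = -366714)
t - J = -366714 - 1*2228 = -366714 - 2228 = -368942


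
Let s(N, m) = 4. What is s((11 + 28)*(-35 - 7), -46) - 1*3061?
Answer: -3057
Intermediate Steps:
s((11 + 28)*(-35 - 7), -46) - 1*3061 = 4 - 1*3061 = 4 - 3061 = -3057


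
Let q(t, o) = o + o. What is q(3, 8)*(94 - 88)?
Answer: 96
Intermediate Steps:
q(t, o) = 2*o
q(3, 8)*(94 - 88) = (2*8)*(94 - 88) = 16*6 = 96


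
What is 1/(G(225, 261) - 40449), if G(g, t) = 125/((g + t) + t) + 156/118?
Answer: -44073/1782643136 ≈ -2.4723e-5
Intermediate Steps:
G(g, t) = 78/59 + 125/(g + 2*t) (G(g, t) = 125/(g + 2*t) + 156*(1/118) = 125/(g + 2*t) + 78/59 = 78/59 + 125/(g + 2*t))
1/(G(225, 261) - 40449) = 1/((7375 + 78*225 + 156*261)/(59*(225 + 2*261)) - 40449) = 1/((7375 + 17550 + 40716)/(59*(225 + 522)) - 40449) = 1/((1/59)*65641/747 - 40449) = 1/((1/59)*(1/747)*65641 - 40449) = 1/(65641/44073 - 40449) = 1/(-1782643136/44073) = -44073/1782643136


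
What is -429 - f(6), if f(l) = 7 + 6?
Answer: -442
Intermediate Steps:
f(l) = 13
-429 - f(6) = -429 - 1*13 = -429 - 13 = -442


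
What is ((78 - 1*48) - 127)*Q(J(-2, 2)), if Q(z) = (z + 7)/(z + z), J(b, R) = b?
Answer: 485/4 ≈ 121.25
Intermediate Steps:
Q(z) = (7 + z)/(2*z) (Q(z) = (7 + z)/((2*z)) = (7 + z)*(1/(2*z)) = (7 + z)/(2*z))
((78 - 1*48) - 127)*Q(J(-2, 2)) = ((78 - 1*48) - 127)*((1/2)*(7 - 2)/(-2)) = ((78 - 48) - 127)*((1/2)*(-1/2)*5) = (30 - 127)*(-5/4) = -97*(-5/4) = 485/4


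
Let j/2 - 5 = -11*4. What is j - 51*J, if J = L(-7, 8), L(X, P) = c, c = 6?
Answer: -384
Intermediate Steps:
L(X, P) = 6
j = -78 (j = 10 + 2*(-11*4) = 10 + 2*(-44) = 10 - 88 = -78)
J = 6
j - 51*J = -78 - 51*6 = -78 - 306 = -384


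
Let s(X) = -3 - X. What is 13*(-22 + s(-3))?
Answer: -286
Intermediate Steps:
13*(-22 + s(-3)) = 13*(-22 + (-3 - 1*(-3))) = 13*(-22 + (-3 + 3)) = 13*(-22 + 0) = 13*(-22) = -286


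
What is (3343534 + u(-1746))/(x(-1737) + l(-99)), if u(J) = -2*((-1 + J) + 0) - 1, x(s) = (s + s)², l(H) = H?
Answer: 3347027/12068577 ≈ 0.27733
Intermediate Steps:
x(s) = 4*s² (x(s) = (2*s)² = 4*s²)
u(J) = 1 - 2*J (u(J) = -2*(-1 + J) - 1 = (2 - 2*J) - 1 = 1 - 2*J)
(3343534 + u(-1746))/(x(-1737) + l(-99)) = (3343534 + (1 - 2*(-1746)))/(4*(-1737)² - 99) = (3343534 + (1 + 3492))/(4*3017169 - 99) = (3343534 + 3493)/(12068676 - 99) = 3347027/12068577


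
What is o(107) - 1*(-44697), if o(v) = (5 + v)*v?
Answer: 56681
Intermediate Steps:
o(v) = v*(5 + v)
o(107) - 1*(-44697) = 107*(5 + 107) - 1*(-44697) = 107*112 + 44697 = 11984 + 44697 = 56681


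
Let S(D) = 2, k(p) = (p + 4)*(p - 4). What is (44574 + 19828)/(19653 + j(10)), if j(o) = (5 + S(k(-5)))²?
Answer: 32201/9851 ≈ 3.2688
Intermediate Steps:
k(p) = (-4 + p)*(4 + p) (k(p) = (4 + p)*(-4 + p) = (-4 + p)*(4 + p))
j(o) = 49 (j(o) = (5 + 2)² = 7² = 49)
(44574 + 19828)/(19653 + j(10)) = (44574 + 19828)/(19653 + 49) = 64402/19702 = 64402*(1/19702) = 32201/9851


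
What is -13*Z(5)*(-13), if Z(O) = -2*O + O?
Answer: -845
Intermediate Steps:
Z(O) = -O
-13*Z(5)*(-13) = -(-13)*5*(-13) = -13*(-5)*(-13) = 65*(-13) = -845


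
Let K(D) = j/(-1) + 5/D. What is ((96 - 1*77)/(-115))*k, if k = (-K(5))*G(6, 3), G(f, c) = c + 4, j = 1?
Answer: 0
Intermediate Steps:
G(f, c) = 4 + c
K(D) = -1 + 5/D (K(D) = 1/(-1) + 5/D = 1*(-1) + 5/D = -1 + 5/D)
k = 0 (k = (-(5 - 1*5)/5)*(4 + 3) = -(5 - 5)/5*7 = -0/5*7 = -1*0*7 = 0*7 = 0)
((96 - 1*77)/(-115))*k = ((96 - 1*77)/(-115))*0 = ((96 - 77)*(-1/115))*0 = (19*(-1/115))*0 = -19/115*0 = 0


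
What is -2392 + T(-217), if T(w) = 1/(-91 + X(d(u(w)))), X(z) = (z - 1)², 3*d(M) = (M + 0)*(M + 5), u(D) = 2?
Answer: -1669625/698 ≈ -2392.0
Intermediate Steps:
d(M) = M*(5 + M)/3 (d(M) = ((M + 0)*(M + 5))/3 = (M*(5 + M))/3 = M*(5 + M)/3)
X(z) = (-1 + z)²
T(w) = -9/698 (T(w) = 1/(-91 + (-1 + (⅓)*2*(5 + 2))²) = 1/(-91 + (-1 + (⅓)*2*7)²) = 1/(-91 + (-1 + 14/3)²) = 1/(-91 + (11/3)²) = 1/(-91 + 121/9) = 1/(-698/9) = -9/698)
-2392 + T(-217) = -2392 - 9/698 = -1669625/698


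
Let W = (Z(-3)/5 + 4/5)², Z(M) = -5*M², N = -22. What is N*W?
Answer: -36982/25 ≈ -1479.3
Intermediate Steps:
W = 1681/25 (W = (-5*(-3)²/5 + 4/5)² = (-5*9*(⅕) + 4*(⅕))² = (-45*⅕ + ⅘)² = (-9 + ⅘)² = (-41/5)² = 1681/25 ≈ 67.240)
N*W = -22*1681/25 = -36982/25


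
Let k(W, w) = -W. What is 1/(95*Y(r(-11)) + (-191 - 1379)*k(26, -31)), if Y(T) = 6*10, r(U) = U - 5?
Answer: 1/46520 ≈ 2.1496e-5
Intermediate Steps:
r(U) = -5 + U
Y(T) = 60
1/(95*Y(r(-11)) + (-191 - 1379)*k(26, -31)) = 1/(95*60 + (-191 - 1379)*(-1*26)) = 1/(5700 - 1570*(-26)) = 1/(5700 + 40820) = 1/46520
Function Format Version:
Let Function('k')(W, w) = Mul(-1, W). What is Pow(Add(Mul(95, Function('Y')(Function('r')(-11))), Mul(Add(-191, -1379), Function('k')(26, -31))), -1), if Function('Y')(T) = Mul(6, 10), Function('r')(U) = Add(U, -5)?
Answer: Rational(1, 46520) ≈ 2.1496e-5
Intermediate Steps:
Function('r')(U) = Add(-5, U)
Function('Y')(T) = 60
Pow(Add(Mul(95, Function('Y')(Function('r')(-11))), Mul(Add(-191, -1379), Function('k')(26, -31))), -1) = Pow(Add(Mul(95, 60), Mul(Add(-191, -1379), Mul(-1, 26))), -1) = Pow(Add(5700, Mul(-1570, -26)), -1) = Pow(Add(5700, 40820), -1) = Pow(46520, -1) = Rational(1, 46520)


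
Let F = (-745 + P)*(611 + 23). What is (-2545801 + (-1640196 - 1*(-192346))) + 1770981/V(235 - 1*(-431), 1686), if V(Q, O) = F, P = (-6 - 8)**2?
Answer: -463351966649/116022 ≈ -3.9937e+6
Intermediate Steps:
P = 196 (P = (-14)**2 = 196)
F = -348066 (F = (-745 + 196)*(611 + 23) = -549*634 = -348066)
V(Q, O) = -348066
(-2545801 + (-1640196 - 1*(-192346))) + 1770981/V(235 - 1*(-431), 1686) = (-2545801 + (-1640196 - 1*(-192346))) + 1770981/(-348066) = (-2545801 + (-1640196 + 192346)) + 1770981*(-1/348066) = (-2545801 - 1447850) - 590327/116022 = -3993651 - 590327/116022 = -463351966649/116022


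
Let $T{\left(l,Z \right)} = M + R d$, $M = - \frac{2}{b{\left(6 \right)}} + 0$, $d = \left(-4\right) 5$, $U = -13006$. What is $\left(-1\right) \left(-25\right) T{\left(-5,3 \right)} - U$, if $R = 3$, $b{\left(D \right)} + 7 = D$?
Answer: $11556$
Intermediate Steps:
$b{\left(D \right)} = -7 + D$
$d = -20$
$M = 2$ ($M = - \frac{2}{-7 + 6} + 0 = - \frac{2}{-1} + 0 = \left(-2\right) \left(-1\right) + 0 = 2 + 0 = 2$)
$T{\left(l,Z \right)} = -58$ ($T{\left(l,Z \right)} = 2 + 3 \left(-20\right) = 2 - 60 = -58$)
$\left(-1\right) \left(-25\right) T{\left(-5,3 \right)} - U = \left(-1\right) \left(-25\right) \left(-58\right) - -13006 = 25 \left(-58\right) + 13006 = -1450 + 13006 = 11556$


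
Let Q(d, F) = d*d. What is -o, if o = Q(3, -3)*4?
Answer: -36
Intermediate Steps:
Q(d, F) = d²
o = 36 (o = 3²*4 = 9*4 = 36)
-o = -1*36 = -36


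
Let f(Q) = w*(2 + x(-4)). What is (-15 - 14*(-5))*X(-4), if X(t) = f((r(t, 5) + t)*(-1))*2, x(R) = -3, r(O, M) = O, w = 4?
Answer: -440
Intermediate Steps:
f(Q) = -4 (f(Q) = 4*(2 - 3) = 4*(-1) = -4)
X(t) = -8 (X(t) = -4*2 = -8)
(-15 - 14*(-5))*X(-4) = (-15 - 14*(-5))*(-8) = (-15 + 70)*(-8) = 55*(-8) = -440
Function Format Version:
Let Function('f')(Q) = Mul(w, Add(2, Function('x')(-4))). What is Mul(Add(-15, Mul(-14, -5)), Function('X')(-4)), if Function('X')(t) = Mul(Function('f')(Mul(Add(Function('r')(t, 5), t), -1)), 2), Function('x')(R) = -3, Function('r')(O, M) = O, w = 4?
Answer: -440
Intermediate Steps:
Function('f')(Q) = -4 (Function('f')(Q) = Mul(4, Add(2, -3)) = Mul(4, -1) = -4)
Function('X')(t) = -8 (Function('X')(t) = Mul(-4, 2) = -8)
Mul(Add(-15, Mul(-14, -5)), Function('X')(-4)) = Mul(Add(-15, Mul(-14, -5)), -8) = Mul(Add(-15, 70), -8) = Mul(55, -8) = -440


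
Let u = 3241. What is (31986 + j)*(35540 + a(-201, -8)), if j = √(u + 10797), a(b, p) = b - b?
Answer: 1136782440 + 35540*√14038 ≈ 1.1410e+9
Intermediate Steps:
a(b, p) = 0
j = √14038 (j = √(3241 + 10797) = √14038 ≈ 118.48)
(31986 + j)*(35540 + a(-201, -8)) = (31986 + √14038)*(35540 + 0) = (31986 + √14038)*35540 = 1136782440 + 35540*√14038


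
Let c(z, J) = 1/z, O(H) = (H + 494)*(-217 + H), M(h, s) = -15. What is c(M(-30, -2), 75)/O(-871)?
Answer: -1/6152640 ≈ -1.6253e-7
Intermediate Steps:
O(H) = (-217 + H)*(494 + H) (O(H) = (494 + H)*(-217 + H) = (-217 + H)*(494 + H))
c(M(-30, -2), 75)/O(-871) = 1/((-15)*(-107198 + (-871)² + 277*(-871))) = -1/(15*(-107198 + 758641 - 241267)) = -1/15/410176 = -1/15*1/410176 = -1/6152640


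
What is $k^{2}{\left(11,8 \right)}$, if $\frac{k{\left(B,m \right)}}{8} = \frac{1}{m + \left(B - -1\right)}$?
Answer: $\frac{4}{25} \approx 0.16$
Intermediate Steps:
$k{\left(B,m \right)} = \frac{8}{1 + B + m}$ ($k{\left(B,m \right)} = \frac{8}{m + \left(B - -1\right)} = \frac{8}{m + \left(B + 1\right)} = \frac{8}{m + \left(1 + B\right)} = \frac{8}{1 + B + m}$)
$k^{2}{\left(11,8 \right)} = \left(\frac{8}{1 + 11 + 8}\right)^{2} = \left(\frac{8}{20}\right)^{2} = \left(8 \cdot \frac{1}{20}\right)^{2} = \left(\frac{2}{5}\right)^{2} = \frac{4}{25}$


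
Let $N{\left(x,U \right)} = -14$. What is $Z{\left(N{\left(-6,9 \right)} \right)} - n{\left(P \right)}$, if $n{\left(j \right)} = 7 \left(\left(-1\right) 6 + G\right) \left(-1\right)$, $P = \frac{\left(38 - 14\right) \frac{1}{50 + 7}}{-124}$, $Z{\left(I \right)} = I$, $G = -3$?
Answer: $-77$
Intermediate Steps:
$P = - \frac{2}{589}$ ($P = \frac{24}{57} \left(- \frac{1}{124}\right) = 24 \cdot \frac{1}{57} \left(- \frac{1}{124}\right) = \frac{8}{19} \left(- \frac{1}{124}\right) = - \frac{2}{589} \approx -0.0033956$)
$n{\left(j \right)} = 63$ ($n{\left(j \right)} = 7 \left(\left(-1\right) 6 - 3\right) \left(-1\right) = 7 \left(-6 - 3\right) \left(-1\right) = 7 \left(-9\right) \left(-1\right) = \left(-63\right) \left(-1\right) = 63$)
$Z{\left(N{\left(-6,9 \right)} \right)} - n{\left(P \right)} = -14 - 63 = -77$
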